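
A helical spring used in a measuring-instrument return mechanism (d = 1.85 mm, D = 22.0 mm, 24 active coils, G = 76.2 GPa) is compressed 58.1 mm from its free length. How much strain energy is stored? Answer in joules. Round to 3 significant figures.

k = Gd⁴/(8D³N_a) = (76.2×10³)(1.85⁴)/(8·22.0³·24) = 0.43659 N/mm
U = ½kδ² = 0.5 × 0.43659 × 58.1² = 736.88 N·mm = 0.73688 J

0.737 J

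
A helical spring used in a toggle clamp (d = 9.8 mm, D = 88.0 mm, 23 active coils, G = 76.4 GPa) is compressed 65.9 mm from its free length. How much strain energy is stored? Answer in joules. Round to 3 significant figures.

12.2 J

k = Gd⁴/(8D³N_a) = (76.4×10³)(9.8⁴)/(8·88.0³·23) = 5.6199 N/mm
U = ½kδ² = 0.5 × 5.6199 × 65.9² = 12203 N·mm = 12.203 J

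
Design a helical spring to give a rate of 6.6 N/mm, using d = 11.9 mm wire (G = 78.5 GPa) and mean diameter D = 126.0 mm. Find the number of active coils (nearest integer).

15

N_a = Gd⁴/(8D³k) = (78.5×10³ × 11.9⁴)/(8 × 126.0³ × 6.6)
    = 1.57419e+09 / 1.0562e+08 = 14.9 → 15 coils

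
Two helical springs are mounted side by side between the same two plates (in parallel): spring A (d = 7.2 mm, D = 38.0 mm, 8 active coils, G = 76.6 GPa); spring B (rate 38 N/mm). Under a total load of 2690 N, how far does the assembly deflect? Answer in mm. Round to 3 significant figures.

k_A = Gd⁴/(8D³N_a) = (76.6×10³)(7.2⁴)/(8·38.0³·8) = 58.618 N/mm
Parallel: k_eq = 58.618 + 38 = 96.618 N/mm
δ = F/k_eq = 2690/96.618 = 27.842 mm

27.8 mm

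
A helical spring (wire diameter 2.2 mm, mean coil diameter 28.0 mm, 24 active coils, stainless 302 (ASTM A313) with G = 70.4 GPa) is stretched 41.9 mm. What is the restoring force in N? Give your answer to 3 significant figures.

16.4 N

k = Gd⁴/(8D³N_a) = (70.4×10³)(2.2⁴)/(8·28.0³·24) = 0.39128 N/mm
F = k·δ = 0.39128 × 41.9 = 16.395 N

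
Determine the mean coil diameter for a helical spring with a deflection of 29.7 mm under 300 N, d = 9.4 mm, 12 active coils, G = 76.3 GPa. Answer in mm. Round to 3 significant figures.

85.0 mm

Required rate k = F/δ = 300/29.7 = 10.101 N/mm
D = (Gd⁴/(8N_a·k))^(1/3) = (76.3×10³·9.4⁴/(8·12·10.101))^(1/3)
  = (614327)^(1/3) = 85.0093 mm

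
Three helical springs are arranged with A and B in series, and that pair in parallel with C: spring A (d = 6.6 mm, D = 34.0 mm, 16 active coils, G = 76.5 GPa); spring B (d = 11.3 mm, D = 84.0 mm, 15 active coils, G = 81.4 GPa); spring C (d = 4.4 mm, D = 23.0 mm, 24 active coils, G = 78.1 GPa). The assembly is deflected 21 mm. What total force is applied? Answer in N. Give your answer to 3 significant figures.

k_A = Gd⁴/(8D³N_a) = (76.5×10³)(6.6⁴)/(8·34.0³·16) = 28.853 N/mm
k_B = Gd⁴/(8D³N_a) = (81.4×10³)(11.3⁴)/(8·84.0³·15) = 18.66 N/mm
k_C = Gd⁴/(8D³N_a) = (78.1×10³)(4.4⁴)/(8·23.0³·24) = 12.531 N/mm
Springs A,B series: k_AB = 1/(1/28.853+1/18.66) = 11.332 N/mm; parallel with C: k_eq = 11.332+12.531 = 23.862 N/mm
F = k_eq·δ = 23.862·21 = 501.11 N

501 N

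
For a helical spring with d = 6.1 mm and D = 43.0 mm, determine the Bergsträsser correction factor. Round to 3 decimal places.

1.198

C = D/d = 43.0/6.1 = 7.0492
K_B = (4C+2)/(4C−3) = 30.197/25.197 = 1.1984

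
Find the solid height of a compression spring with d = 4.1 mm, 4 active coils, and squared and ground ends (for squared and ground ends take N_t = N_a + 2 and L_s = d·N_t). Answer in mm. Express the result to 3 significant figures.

24.6 mm

squared and ground ends: N_t = N_a + 2 = 4 + 2 = 6
L_s = d·N_t = 4.1 × 6 = 24.6 mm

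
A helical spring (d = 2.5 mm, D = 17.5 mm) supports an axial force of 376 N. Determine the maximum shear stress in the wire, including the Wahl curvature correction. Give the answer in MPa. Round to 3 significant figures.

1300 MPa

Spring index C = D/d = 17.5/2.5 = 7.0000
K_W = (4C−1)/(4C−4) + 0.615/C = 27.000/24.000 + 0.0879 = 1.2129
τ₀ = 8FD/(πd³) = 8·376·17.5/(π·2.5³) = 52640/49.087 = 1072.4 MPa
τ_max = K·τ₀ = 1.2129 × 1072.4 = 1300.6 MPa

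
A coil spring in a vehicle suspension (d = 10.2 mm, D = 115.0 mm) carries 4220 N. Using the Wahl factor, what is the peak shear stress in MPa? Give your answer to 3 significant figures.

Spring index C = D/d = 115.0/10.2 = 11.2745
K_W = (4C−1)/(4C−4) + 0.615/C = 44.098/41.098 + 0.0545 = 1.1275
τ₀ = 8FD/(πd³) = 8·4220·115.0/(π·10.2³) = 3.8824e+06/3333.9 = 1164.5 MPa
τ_max = K·τ₀ = 1.1275 × 1164.5 = 1313.1 MPa

1310 MPa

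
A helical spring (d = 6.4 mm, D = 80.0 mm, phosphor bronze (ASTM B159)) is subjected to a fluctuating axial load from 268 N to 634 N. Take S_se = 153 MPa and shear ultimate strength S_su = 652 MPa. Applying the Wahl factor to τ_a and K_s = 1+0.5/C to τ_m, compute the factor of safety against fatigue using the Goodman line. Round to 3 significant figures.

0.627

C = D/d = 80.0/6.4 = 12.5000; K_W = (4C−1)/(4C−4)+0.615/C = 1.1144; K_s = 1+0.5/C = 1.0400
F_a = (F_max−F_min)/2 = 183 N; F_m = (F_max+F_min)/2 = 451 N
τ_a = K_W·8F_aD/(πd³) = 1.1144 × 142.21 = 158.49 MPa
τ_m = K_s·8F_mD/(πd³) = 1.0400 × 350.48 = 364.5 MPa
Goodman: 1/n_f = τ_a/S_se + τ_m/S_su = 158.49/153 + 364.5/652 = 1.03585 + 0.55905 = 1.5949
n_f = 1/1.5949 = 0.627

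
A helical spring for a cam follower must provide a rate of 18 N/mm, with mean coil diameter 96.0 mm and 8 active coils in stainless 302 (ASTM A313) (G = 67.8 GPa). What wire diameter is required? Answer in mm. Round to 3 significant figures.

11.1 mm

d = (8D³N_a·k / G)^(1/4) = (8·96.0³·8·18 / (67.8×10³))^0.25
  = (15033)^0.25 = 11.0728 mm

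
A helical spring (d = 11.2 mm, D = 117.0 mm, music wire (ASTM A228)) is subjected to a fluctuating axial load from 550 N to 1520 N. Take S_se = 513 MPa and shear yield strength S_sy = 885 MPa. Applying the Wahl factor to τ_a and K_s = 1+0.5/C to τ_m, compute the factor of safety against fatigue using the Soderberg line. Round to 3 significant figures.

C = D/d = 117.0/11.2 = 10.4464; K_W = (4C−1)/(4C−4)+0.615/C = 1.1383; K_s = 1+0.5/C = 1.0479
F_a = (F_max−F_min)/2 = 485 N; F_m = (F_max+F_min)/2 = 1035 N
τ_a = K_W·8F_aD/(πd³) = 1.1383 × 102.85 = 117.07 MPa
τ_m = K_s·8F_mD/(πd³) = 1.0479 × 219.49 = 229.99 MPa
Soderberg: 1/n_f = τ_a/S_se + τ_m/S_sy = 117.07/513 + 229.99/885 = 0.22821 + 0.25988 = 0.48809
n_f = 1/0.48809 = 2.049

2.05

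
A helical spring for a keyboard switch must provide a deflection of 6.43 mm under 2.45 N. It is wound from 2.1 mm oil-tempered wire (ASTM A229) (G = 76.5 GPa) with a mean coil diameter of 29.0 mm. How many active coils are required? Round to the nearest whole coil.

20

Required rate k = F/δ = 2.45/6.43 = 0.38103 N/mm
N_a = Gd⁴/(8D³k) = (76.5×10³ × 2.1⁴)/(8 × 29.0³ × 0.38103)
    = 1.48778e+06 / 74342.8 = 20.01 → 20 coils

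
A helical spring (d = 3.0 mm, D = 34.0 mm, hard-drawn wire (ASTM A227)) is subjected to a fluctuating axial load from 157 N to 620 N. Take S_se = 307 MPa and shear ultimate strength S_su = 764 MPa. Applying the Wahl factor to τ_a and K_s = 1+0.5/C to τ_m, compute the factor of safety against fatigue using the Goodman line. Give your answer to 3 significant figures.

0.226

C = D/d = 34.0/3.0 = 11.3333; K_W = (4C−1)/(4C−4)+0.615/C = 1.1268; K_s = 1+0.5/C = 1.0441
F_a = (F_max−F_min)/2 = 231.5 N; F_m = (F_max+F_min)/2 = 388.5 N
τ_a = K_W·8F_aD/(πd³) = 1.1268 × 742.35 = 836.51 MPa
τ_m = K_s·8F_mD/(πd³) = 1.0441 × 1245.8 = 1300.8 MPa
Goodman: 1/n_f = τ_a/S_se + τ_m/S_su = 836.51/307 + 1300.8/764 = 2.72478 + 1.70256 = 4.4273
n_f = 1/4.4273 = 0.2259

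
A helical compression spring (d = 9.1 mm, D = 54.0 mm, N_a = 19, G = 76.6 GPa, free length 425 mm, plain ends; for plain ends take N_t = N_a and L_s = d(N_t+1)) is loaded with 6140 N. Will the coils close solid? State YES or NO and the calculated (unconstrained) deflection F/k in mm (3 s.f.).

k = Gd⁴/(8D³N_a) = (76.6×10³)(9.1⁴)/(8·54.0³·19) = 21.947 N/mm
N_t = 19; L_s = 9.1·20 = 182 mm; δ_solid = L₀ − L_s = 425 − 182 = 243 mm
δ = F/k = 6140/21.947 = 279.77 mm
δ ≥ δ_solid → spring goes solid

YES, δ = 280 mm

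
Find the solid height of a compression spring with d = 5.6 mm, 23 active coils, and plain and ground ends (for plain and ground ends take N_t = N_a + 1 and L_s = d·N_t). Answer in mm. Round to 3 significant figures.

plain and ground ends: N_t = N_a + 1 = 23 + 1 = 24
L_s = d·N_t = 5.6 × 24 = 134.4 mm

134 mm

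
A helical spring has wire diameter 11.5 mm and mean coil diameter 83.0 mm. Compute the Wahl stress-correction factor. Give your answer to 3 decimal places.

C = D/d = 83.0/11.5 = 7.2174
K_W = (4C−1)/(4C−4) + 0.615/C = 27.870/24.870 + 0.0852 = 1.2058

1.206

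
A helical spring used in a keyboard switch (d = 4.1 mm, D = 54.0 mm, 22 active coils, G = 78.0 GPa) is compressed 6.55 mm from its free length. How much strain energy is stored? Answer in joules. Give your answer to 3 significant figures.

k = Gd⁴/(8D³N_a) = (78.0×10³)(4.1⁴)/(8·54.0³·22) = 0.79531 N/mm
U = ½kδ² = 0.5 × 0.79531 × 6.55² = 17.06 N·mm = 0.01706 J

0.0171 J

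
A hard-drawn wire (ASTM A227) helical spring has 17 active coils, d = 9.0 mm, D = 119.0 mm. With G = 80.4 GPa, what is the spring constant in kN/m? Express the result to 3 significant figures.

2.30 kN/m

k = Gd⁴/(8D³N_a) = (80.4×10³ × 9.0⁴) / (8 × 119.0³ × 17)
  = 5.27504e+08 / 2.29182e+08 = 2.3017 N/mm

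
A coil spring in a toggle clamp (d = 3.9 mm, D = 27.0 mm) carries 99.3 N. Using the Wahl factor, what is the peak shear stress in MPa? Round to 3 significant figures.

Spring index C = D/d = 27.0/3.9 = 6.9231
K_W = (4C−1)/(4C−4) + 0.615/C = 26.692/23.692 + 0.0888 = 1.2155
τ₀ = 8FD/(πd³) = 8·99.3·27.0/(π·3.9³) = 21448.8/186.36 = 115.1 MPa
τ_max = K·τ₀ = 1.2155 × 115.1 = 139.89 MPa

140 MPa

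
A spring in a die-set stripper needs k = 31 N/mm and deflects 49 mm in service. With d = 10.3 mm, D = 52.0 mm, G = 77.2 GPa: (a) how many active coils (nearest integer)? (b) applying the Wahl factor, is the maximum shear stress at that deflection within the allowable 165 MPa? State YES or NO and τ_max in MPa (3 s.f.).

(a) 25 coils; (b) NO, τ_max = 240 MPa

N_a = Gd⁴/(8D³k) = (77.2×10³)(10.3⁴)/(8·52.0³·31) = 24.92 → N_a = 25
Actual rate k = Gd⁴/(8D³·25) = 30.898 N/mm
Working load F = kδ = 30.898·49 = 1514 N
C = 52.0/10.3 = 5.0485; K_W = (4C−1)/(4C−4)+0.615/C = 1.3071
τ_max = K_W·8FD/(πd³) = 1.3071·183.47 = 239.8 MPa
τ_max > 165 MPa → exceeds allowable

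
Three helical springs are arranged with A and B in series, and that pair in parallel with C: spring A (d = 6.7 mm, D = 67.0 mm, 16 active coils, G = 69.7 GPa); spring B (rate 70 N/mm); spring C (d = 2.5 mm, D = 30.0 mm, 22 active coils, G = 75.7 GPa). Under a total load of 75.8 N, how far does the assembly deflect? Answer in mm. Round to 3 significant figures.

18.5 mm

k_A = Gd⁴/(8D³N_a) = (69.7×10³)(6.7⁴)/(8·67.0³·16) = 3.6484 N/mm
k_C = Gd⁴/(8D³N_a) = (75.7×10³)(2.5⁴)/(8·30.0³·22) = 0.62227 N/mm
Springs A,B series: k_AB = 1/(1/3.6484+1/70) = 3.4676 N/mm; parallel with C: k_eq = 3.4676+0.62227 = 4.0899 N/mm
δ = F/k_eq = 75.8/4.0899 = 18.533 mm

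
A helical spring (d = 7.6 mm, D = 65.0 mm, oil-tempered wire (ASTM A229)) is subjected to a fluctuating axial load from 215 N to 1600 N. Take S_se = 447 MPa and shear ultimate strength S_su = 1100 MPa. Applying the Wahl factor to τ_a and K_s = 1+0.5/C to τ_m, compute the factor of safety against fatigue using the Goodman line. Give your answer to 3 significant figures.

0.987

C = D/d = 65.0/7.6 = 8.5526; K_W = (4C−1)/(4C−4)+0.615/C = 1.1712; K_s = 1+0.5/C = 1.0585
F_a = (F_max−F_min)/2 = 692.5 N; F_m = (F_max+F_min)/2 = 907.5 N
τ_a = K_W·8F_aD/(πd³) = 1.1712 × 261.12 = 305.82 MPa
τ_m = K_s·8F_mD/(πd³) = 1.0585 × 342.18 = 362.19 MPa
Goodman: 1/n_f = τ_a/S_se + τ_m/S_su = 305.82/447 + 362.19/1100 = 0.68416 + 0.32926 = 1.0134
n_f = 1/1.0134 = 0.9868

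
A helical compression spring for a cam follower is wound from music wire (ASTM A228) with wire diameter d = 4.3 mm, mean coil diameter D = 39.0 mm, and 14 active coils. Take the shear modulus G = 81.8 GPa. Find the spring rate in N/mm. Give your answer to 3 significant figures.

k = Gd⁴/(8D³N_a) = (81.8×10³ × 4.3⁴) / (8 × 39.0³ × 14)
  = 2.79658e+07 / 6.64373e+06 = 4.2094 N/mm

4.21 N/mm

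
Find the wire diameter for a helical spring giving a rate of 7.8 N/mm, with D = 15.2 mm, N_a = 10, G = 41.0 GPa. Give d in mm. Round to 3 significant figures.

2.70 mm

d = (8D³N_a·k / G)^(1/4) = (8·15.2³·10·7.8 / (41.0×10³))^0.25
  = (53.448)^0.25 = 2.7039 mm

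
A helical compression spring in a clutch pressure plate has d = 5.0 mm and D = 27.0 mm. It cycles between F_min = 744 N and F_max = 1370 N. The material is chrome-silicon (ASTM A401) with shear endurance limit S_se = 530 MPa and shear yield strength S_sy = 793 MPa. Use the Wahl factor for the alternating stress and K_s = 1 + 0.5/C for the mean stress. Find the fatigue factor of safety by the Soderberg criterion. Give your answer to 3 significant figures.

0.821

C = D/d = 27.0/5.0 = 5.4000; K_W = (4C−1)/(4C−4)+0.615/C = 1.2843; K_s = 1+0.5/C = 1.0926
F_a = (F_max−F_min)/2 = 313 N; F_m = (F_max+F_min)/2 = 1057 N
τ_a = K_W·8F_aD/(πd³) = 1.2843 × 172.16 = 221.12 MPa
τ_m = K_s·8F_mD/(πd³) = 1.0926 × 581.39 = 635.22 MPa
Soderberg: 1/n_f = τ_a/S_se + τ_m/S_sy = 221.12/530 + 635.22/793 = 0.41720 + 0.80104 = 1.2182
n_f = 1/1.2182 = 0.8209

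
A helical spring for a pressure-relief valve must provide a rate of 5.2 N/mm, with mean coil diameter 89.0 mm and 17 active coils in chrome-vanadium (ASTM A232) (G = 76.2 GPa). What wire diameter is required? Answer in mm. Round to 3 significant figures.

d = (8D³N_a·k / G)^(1/4) = (8·89.0³·17·5.2 / (76.2×10³))^0.25
  = (6542.7)^0.25 = 8.9937 mm

8.99 mm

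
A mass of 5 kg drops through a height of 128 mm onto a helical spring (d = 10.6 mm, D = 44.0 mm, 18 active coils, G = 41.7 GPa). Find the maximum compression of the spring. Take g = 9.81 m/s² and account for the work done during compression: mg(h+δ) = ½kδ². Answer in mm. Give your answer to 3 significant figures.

k = Gd⁴/(8D³N_a) = (41.7×10³)(10.6⁴)/(8·44.0³·18) = 42.918 N/mm
W = mg = 5 × 9.81 = 49.05 N
½kδ² − Wδ − Wh = 0 → δ = (W + √(W² + 2kWh))/k
δ = (49.05 + √(2405.9 + 538912))/42.918 = (49.05 + 735.74)/42.918 = 18.286 mm

18.3 mm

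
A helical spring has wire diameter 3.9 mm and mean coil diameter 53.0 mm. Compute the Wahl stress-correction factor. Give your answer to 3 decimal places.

C = D/d = 53.0/3.9 = 13.5897
K_W = (4C−1)/(4C−4) + 0.615/C = 53.359/50.359 + 0.0453 = 1.1048

1.105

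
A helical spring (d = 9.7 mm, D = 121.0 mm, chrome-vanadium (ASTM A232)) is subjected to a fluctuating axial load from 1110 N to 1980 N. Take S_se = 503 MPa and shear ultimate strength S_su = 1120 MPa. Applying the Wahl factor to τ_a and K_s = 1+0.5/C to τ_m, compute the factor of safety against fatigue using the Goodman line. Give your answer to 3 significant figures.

1.23

C = D/d = 121.0/9.7 = 12.4742; K_W = (4C−1)/(4C−4)+0.615/C = 1.1147; K_s = 1+0.5/C = 1.0401
F_a = (F_max−F_min)/2 = 435 N; F_m = (F_max+F_min)/2 = 1545 N
τ_a = K_W·8F_aD/(πd³) = 1.1147 × 146.86 = 163.7 MPa
τ_m = K_s·8F_mD/(πd³) = 1.0401 × 521.6 = 542.51 MPa
Goodman: 1/n_f = τ_a/S_se + τ_m/S_su = 163.7/503 + 542.51/1120 = 0.32544 + 0.48438 = 0.80983
n_f = 1/0.80983 = 1.235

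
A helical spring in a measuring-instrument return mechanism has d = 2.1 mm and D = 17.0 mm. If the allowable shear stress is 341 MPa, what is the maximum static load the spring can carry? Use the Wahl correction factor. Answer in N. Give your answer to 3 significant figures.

61.7 N

C = D/d = 17.0/2.1 = 8.0952
K_W = (4C−1)/(4C−4) + 0.615/C = 31.381/28.381 + 0.0760 = 1.1817
τ_max = K·8FD/(πd³) → F_max = τ_allow·πd³/(8DK)
F_max = 341·π·2.1³/(8·17.0·1.1817) = 9921.2/160.71 = 61.734 N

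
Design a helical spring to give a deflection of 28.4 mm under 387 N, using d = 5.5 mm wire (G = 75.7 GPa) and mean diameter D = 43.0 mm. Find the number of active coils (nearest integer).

8

Required rate k = F/δ = 387/28.4 = 13.627 N/mm
N_a = Gd⁴/(8D³k) = (75.7×10³ × 5.5⁴)/(8 × 43.0³ × 13.627)
    = 6.92702e+07 / 8.66738e+06 = 7.992 → 8 coils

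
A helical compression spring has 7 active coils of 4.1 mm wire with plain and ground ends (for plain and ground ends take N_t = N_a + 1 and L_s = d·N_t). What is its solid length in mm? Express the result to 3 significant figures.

32.8 mm

plain and ground ends: N_t = N_a + 1 = 7 + 1 = 8
L_s = d·N_t = 4.1 × 8 = 32.8 mm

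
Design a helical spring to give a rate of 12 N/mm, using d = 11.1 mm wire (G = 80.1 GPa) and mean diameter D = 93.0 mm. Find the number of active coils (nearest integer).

N_a = Gd⁴/(8D³k) = (80.1×10³ × 11.1⁴)/(8 × 93.0³ × 12)
    = 1.21597e+09 / 7.72183e+07 = 15.75 → 16 coils

16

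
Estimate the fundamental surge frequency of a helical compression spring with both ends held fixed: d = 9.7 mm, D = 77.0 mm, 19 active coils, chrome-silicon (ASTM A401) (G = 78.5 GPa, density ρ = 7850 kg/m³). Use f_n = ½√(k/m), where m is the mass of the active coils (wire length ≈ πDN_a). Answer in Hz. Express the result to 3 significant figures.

k = Gd⁴/(8D³N_a) = (78.5×10³)(9.7⁴)/(8·77.0³·19) = 10.015 N/mm = 10015 N/m
Wire length L = πDN_a = π·77.0·19 = 4596.2 mm
m = ρ·(πd²/4)·L = 7850 × 73.898×10⁻⁶ m² × 4.5962 m = 2.6662 kg
f_n = ½√(k/m) = 0.5·√(10015/2.6662) = 0.5·√(3756.2) = 30.644 Hz

30.6 Hz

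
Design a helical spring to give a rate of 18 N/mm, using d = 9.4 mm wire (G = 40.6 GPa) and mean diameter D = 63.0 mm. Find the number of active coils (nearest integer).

N_a = Gd⁴/(8D³k) = (40.6×10³ × 9.4⁴)/(8 × 63.0³ × 18)
    = 3.16984e+08 / 3.60068e+07 = 8.803 → 9 coils

9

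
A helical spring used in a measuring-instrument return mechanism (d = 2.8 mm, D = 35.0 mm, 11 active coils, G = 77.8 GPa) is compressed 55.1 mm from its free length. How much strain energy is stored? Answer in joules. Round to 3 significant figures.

1.92 J

k = Gd⁴/(8D³N_a) = (77.8×10³)(2.8⁴)/(8·35.0³·11) = 1.2674 N/mm
U = ½kδ² = 0.5 × 1.2674 × 55.1² = 1924 N·mm = 1.924 J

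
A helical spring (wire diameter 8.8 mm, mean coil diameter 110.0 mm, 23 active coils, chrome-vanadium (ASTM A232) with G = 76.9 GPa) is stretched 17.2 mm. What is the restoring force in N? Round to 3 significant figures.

32.4 N

k = Gd⁴/(8D³N_a) = (76.9×10³)(8.8⁴)/(8·110.0³·23) = 1.883 N/mm
F = k·δ = 1.883 × 17.2 = 32.388 N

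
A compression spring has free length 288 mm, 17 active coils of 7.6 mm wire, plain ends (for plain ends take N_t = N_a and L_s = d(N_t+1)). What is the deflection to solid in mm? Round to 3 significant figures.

151 mm

N_t = 17; L_s = 7.6·18 = 136.8 mm
δ_solid = L₀ − L_s = 288 − 136.8 = 151.2 mm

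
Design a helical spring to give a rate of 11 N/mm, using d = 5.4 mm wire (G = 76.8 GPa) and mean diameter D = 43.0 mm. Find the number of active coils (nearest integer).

9

N_a = Gd⁴/(8D³k) = (76.8×10³ × 5.4⁴)/(8 × 43.0³ × 11)
    = 6.53035e+07 / 6.99662e+06 = 9.334 → 9 coils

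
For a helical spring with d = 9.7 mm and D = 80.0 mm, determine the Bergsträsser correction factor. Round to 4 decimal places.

1.1667

C = D/d = 80.0/9.7 = 8.2474
K_B = (4C+2)/(4C−3) = 34.990/29.990 = 1.1667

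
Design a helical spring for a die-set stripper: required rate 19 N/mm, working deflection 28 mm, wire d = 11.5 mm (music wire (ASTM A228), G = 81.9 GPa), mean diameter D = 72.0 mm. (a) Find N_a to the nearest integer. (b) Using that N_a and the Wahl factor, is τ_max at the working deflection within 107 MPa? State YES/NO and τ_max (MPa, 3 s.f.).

N_a = Gd⁴/(8D³k) = (81.9×10³)(11.5⁴)/(8·72.0³·19) = 25.25 → N_a = 25
Actual rate k = Gd⁴/(8D³·25) = 19.189 N/mm
Working load F = kδ = 19.189·28 = 537.29 N
C = 72.0/11.5 = 6.2609; K_W = (4C−1)/(4C−4)+0.615/C = 1.2408
τ_max = K_W·8FD/(πd³) = 1.2408·64.772 = 80.368 MPa
τ_max ≤ 107 MPa → acceptable

(a) 25 coils; (b) YES, τ_max = 80.4 MPa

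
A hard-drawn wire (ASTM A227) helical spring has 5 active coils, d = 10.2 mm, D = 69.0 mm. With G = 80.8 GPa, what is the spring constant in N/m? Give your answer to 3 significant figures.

k = Gd⁴/(8D³N_a) = (80.8×10³ × 10.2⁴) / (8 × 69.0³ × 5)
  = 8.74605e+08 / 1.31404e+07 = 66.559 N/mm = 66559 N/m

66600 N/m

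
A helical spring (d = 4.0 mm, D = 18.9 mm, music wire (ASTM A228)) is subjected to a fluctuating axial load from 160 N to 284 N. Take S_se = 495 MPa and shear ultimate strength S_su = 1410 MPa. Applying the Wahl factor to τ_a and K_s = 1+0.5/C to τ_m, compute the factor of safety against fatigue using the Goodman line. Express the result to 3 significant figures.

3.90

C = D/d = 18.9/4.0 = 4.7250; K_W = (4C−1)/(4C−4)+0.615/C = 1.3315; K_s = 1+0.5/C = 1.1058
F_a = (F_max−F_min)/2 = 62 N; F_m = (F_max+F_min)/2 = 222 N
τ_a = K_W·8F_aD/(πd³) = 1.3315 × 46.624 = 62.08 MPa
τ_m = K_s·8F_mD/(πd³) = 1.1058 × 166.95 = 184.61 MPa
Goodman: 1/n_f = τ_a/S_se + τ_m/S_su = 62.08/495 + 184.61/1410 = 0.12542 + 0.13093 = 0.25635
n_f = 1/0.25635 = 3.901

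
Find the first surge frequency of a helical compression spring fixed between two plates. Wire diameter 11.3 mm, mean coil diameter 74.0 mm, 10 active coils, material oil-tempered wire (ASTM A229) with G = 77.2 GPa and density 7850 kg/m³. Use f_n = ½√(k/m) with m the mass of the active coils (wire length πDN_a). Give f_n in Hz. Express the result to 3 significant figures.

72.8 Hz

k = Gd⁴/(8D³N_a) = (77.2×10³)(11.3⁴)/(8·74.0³·10) = 38.828 N/mm = 38828 N/m
Wire length L = πDN_a = π·74.0·10 = 2324.8 mm
m = ρ·(πd²/4)·L = 7850 × 100.29×10⁻⁶ m² × 2.3248 m = 1.8302 kg
f_n = ½√(k/m) = 0.5·√(38828/1.8302) = 0.5·√(21215) = 72.827 Hz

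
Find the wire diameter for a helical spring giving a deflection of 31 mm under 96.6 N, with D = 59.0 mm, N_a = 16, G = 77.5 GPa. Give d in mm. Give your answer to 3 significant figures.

Required rate k = F/δ = 96.6/31 = 3.1161 N/mm
d = (8D³N_a·k / G)^(1/4) = (8·59.0³·16·3.1161 / (77.5×10³))^0.25
  = (1057)^0.25 = 5.7019 mm

5.70 mm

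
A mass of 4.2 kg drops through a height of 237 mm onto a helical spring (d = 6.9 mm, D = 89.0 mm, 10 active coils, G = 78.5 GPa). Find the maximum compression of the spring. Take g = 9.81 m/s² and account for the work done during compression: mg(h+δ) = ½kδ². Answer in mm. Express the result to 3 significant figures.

92.8 mm

k = Gd⁴/(8D³N_a) = (78.5×10³)(6.9⁴)/(8·89.0³·10) = 3.155 N/mm
W = mg = 4.2 × 9.81 = 41.202 N
½kδ² − Wδ − Wh = 0 → δ = (W + √(W² + 2kWh))/k
δ = (41.202 + √(1697.6 + 61617.3))/3.155 = (41.202 + 251.62)/3.155 = 92.812 mm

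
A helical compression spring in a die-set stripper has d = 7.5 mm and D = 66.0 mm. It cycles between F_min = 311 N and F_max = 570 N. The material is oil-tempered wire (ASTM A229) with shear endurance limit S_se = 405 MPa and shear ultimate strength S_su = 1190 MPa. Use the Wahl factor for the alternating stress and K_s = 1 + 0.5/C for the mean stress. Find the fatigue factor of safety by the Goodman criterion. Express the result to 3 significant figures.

3.29

C = D/d = 66.0/7.5 = 8.8000; K_W = (4C−1)/(4C−4)+0.615/C = 1.1660; K_s = 1+0.5/C = 1.0568
F_a = (F_max−F_min)/2 = 129.5 N; F_m = (F_max+F_min)/2 = 440.5 N
τ_a = K_W·8F_aD/(πd³) = 1.1660 × 51.591 = 60.157 MPa
τ_m = K_s·8F_mD/(πd³) = 1.0568 × 175.49 = 185.46 MPa
Goodman: 1/n_f = τ_a/S_se + τ_m/S_su = 60.157/405 + 185.46/1190 = 0.14853 + 0.15585 = 0.30438
n_f = 1/0.30438 = 3.285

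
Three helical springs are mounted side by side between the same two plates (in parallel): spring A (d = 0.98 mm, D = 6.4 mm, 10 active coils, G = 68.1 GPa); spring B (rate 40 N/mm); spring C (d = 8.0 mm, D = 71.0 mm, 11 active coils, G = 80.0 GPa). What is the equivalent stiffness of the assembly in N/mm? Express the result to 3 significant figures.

k_A = Gd⁴/(8D³N_a) = (68.1×10³)(0.98⁴)/(8·6.4³·10) = 2.9952 N/mm
k_C = Gd⁴/(8D³N_a) = (80.0×10³)(8.0⁴)/(8·71.0³·11) = 10.404 N/mm
Parallel: k_eq = 2.9952 + 40 + 10.404 = 53.399 N/mm

53.4 N/mm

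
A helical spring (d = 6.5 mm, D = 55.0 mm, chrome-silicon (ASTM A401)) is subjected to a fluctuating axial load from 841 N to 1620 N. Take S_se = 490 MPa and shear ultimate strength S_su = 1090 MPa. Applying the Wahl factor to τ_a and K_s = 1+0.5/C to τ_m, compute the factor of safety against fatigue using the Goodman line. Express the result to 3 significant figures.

C = D/d = 55.0/6.5 = 8.4615; K_W = (4C−1)/(4C−4)+0.615/C = 1.1732; K_s = 1+0.5/C = 1.0591
F_a = (F_max−F_min)/2 = 389.5 N; F_m = (F_max+F_min)/2 = 1230.5 N
τ_a = K_W·8F_aD/(πd³) = 1.1732 × 198.64 = 233.05 MPa
τ_m = K_s·8F_mD/(πd³) = 1.0591 × 627.54 = 664.63 MPa
Goodman: 1/n_f = τ_a/S_se + τ_m/S_su = 233.05/490 + 664.63/1090 = 0.47560 + 0.60975 = 1.0854
n_f = 1/1.0854 = 0.9214

0.921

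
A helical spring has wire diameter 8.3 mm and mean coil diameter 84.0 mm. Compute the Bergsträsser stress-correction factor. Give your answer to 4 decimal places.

1.1334

C = D/d = 84.0/8.3 = 10.1205
K_B = (4C+2)/(4C−3) = 42.482/37.482 = 1.1334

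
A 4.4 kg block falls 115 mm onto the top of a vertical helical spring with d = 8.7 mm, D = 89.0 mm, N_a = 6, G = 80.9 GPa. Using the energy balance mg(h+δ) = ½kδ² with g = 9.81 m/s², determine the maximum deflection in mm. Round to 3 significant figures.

30.3 mm

k = Gd⁴/(8D³N_a) = (80.9×10³)(8.7⁴)/(8·89.0³·6) = 13.697 N/mm
W = mg = 4.4 × 9.81 = 43.164 N
½kδ² − Wδ − Wh = 0 → δ = (W + √(W² + 2kWh))/k
δ = (43.164 + √(1863.1 + 135976))/13.697 = (43.164 + 371.27)/13.697 = 30.258 mm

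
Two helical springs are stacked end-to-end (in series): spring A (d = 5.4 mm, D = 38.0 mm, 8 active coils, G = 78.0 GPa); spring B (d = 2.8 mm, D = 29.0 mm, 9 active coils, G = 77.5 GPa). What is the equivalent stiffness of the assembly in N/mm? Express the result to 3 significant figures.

k_A = Gd⁴/(8D³N_a) = (78.0×10³)(5.4⁴)/(8·38.0³·8) = 18.886 N/mm
k_B = Gd⁴/(8D³N_a) = (77.5×10³)(2.8⁴)/(8·29.0³·9) = 2.7127 N/mm
Series: 1/k_eq = 1/18.886 + 1/2.7127 = 0.42158; k_eq = 2.372 N/mm

2.37 N/mm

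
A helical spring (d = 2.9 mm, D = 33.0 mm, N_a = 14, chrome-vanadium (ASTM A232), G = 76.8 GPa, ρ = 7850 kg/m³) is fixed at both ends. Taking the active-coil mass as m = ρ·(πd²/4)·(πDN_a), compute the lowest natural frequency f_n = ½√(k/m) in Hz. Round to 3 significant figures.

67.0 Hz

k = Gd⁴/(8D³N_a) = (76.8×10³)(2.9⁴)/(8·33.0³·14) = 1.3496 N/mm = 1349.6 N/m
Wire length L = πDN_a = π·33.0·14 = 1451.4 mm
m = ρ·(πd²/4)·L = 7850 × 6.6052×10⁻⁶ m² × 1.4514 m = 0.075257 kg
f_n = ½√(k/m) = 0.5·√(1349.6/0.075257) = 0.5·√(17933) = 66.957 Hz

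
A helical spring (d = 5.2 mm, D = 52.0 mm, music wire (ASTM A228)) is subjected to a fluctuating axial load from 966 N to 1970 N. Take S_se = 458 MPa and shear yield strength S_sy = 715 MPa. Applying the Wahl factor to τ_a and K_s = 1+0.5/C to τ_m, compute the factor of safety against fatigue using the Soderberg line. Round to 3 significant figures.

0.311

C = D/d = 52.0/5.2 = 10.0000; K_W = (4C−1)/(4C−4)+0.615/C = 1.1448; K_s = 1+0.5/C = 1.0500
F_a = (F_max−F_min)/2 = 502 N; F_m = (F_max+F_min)/2 = 1468 N
τ_a = K_W·8F_aD/(πd³) = 1.1448 × 472.76 = 541.23 MPa
τ_m = K_s·8F_mD/(πd³) = 1.0500 × 1382.5 = 1451.6 MPa
Soderberg: 1/n_f = τ_a/S_se + τ_m/S_sy = 541.23/458 + 1451.6/715 = 1.18172 + 2.03022 = 3.2119
n_f = 1/3.2119 = 0.3113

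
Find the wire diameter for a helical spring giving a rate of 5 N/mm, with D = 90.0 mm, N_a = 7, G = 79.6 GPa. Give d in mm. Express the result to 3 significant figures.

d = (8D³N_a·k / G)^(1/4) = (8·90.0³·7·5 / (79.6×10³))^0.25
  = (2564.3)^0.25 = 7.1161 mm

7.12 mm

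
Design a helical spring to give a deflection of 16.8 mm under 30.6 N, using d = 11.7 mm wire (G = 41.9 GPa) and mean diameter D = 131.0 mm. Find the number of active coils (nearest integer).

Required rate k = F/δ = 30.6/16.8 = 1.8214 N/mm
N_a = Gd⁴/(8D³k) = (41.9×10³ × 11.7⁴)/(8 × 131.0³ × 1.8214)
    = 7.85159e+08 / 3.27579e+07 = 23.97 → 24 coils

24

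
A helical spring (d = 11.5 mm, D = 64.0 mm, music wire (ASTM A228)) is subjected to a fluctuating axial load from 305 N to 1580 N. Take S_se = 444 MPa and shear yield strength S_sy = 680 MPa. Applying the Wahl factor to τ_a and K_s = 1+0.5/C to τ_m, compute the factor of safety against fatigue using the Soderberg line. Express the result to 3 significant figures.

2.79

C = D/d = 64.0/11.5 = 5.5652; K_W = (4C−1)/(4C−4)+0.615/C = 1.2748; K_s = 1+0.5/C = 1.0898
F_a = (F_max−F_min)/2 = 637.5 N; F_m = (F_max+F_min)/2 = 942.5 N
τ_a = K_W·8F_aD/(πd³) = 1.2748 × 68.314 = 87.086 MPa
τ_m = K_s·8F_mD/(πd³) = 1.0898 × 101 = 110.07 MPa
Soderberg: 1/n_f = τ_a/S_se + τ_m/S_sy = 87.086/444 + 110.07/680 = 0.19614 + 0.16187 = 0.35801
n_f = 1/0.35801 = 2.793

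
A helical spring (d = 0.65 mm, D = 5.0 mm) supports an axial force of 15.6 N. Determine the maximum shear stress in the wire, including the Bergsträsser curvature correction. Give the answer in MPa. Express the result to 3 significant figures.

Spring index C = D/d = 5.0/0.65 = 7.6923
K_B = (4C+2)/(4C−3) = 32.769/27.769 = 1.1801
τ₀ = 8FD/(πd³) = 8·15.6·5.0/(π·0.65³) = 624/0.86276 = 723.26 MPa
τ_max = K·τ₀ = 1.1801 × 723.26 = 853.49 MPa

853 MPa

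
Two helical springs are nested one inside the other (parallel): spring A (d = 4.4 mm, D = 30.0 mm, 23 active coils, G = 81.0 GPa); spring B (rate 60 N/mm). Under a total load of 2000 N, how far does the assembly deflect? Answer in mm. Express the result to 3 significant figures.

k_A = Gd⁴/(8D³N_a) = (81.0×10³)(4.4⁴)/(8·30.0³·23) = 6.111 N/mm
Parallel: k_eq = 6.111 + 60 = 66.111 N/mm
δ = F/k_eq = 2000/66.111 = 30.252 mm

30.3 mm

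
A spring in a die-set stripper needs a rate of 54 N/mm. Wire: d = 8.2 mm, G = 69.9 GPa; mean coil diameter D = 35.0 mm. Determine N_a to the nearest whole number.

N_a = Gd⁴/(8D³k) = (69.9×10³ × 8.2⁴)/(8 × 35.0³ × 54)
    = 3.16033e+08 / 1.8522e+07 = 17.06 → 17 coils

17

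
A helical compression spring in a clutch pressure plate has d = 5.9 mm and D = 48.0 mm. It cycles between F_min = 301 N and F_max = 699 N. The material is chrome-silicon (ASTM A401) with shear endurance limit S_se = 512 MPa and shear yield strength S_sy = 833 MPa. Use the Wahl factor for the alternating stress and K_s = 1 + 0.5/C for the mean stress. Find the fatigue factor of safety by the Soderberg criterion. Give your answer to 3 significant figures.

1.53

C = D/d = 48.0/5.9 = 8.1356; K_W = (4C−1)/(4C−4)+0.615/C = 1.1807; K_s = 1+0.5/C = 1.0615
F_a = (F_max−F_min)/2 = 199 N; F_m = (F_max+F_min)/2 = 500 N
τ_a = K_W·8F_aD/(πd³) = 1.1807 × 118.43 = 139.84 MPa
τ_m = K_s·8F_mD/(πd³) = 1.0615 × 297.57 = 315.86 MPa
Soderberg: 1/n_f = τ_a/S_se + τ_m/S_sy = 139.84/512 + 315.86/833 = 0.27312 + 0.37919 = 0.6523
n_f = 1/0.6523 = 1.533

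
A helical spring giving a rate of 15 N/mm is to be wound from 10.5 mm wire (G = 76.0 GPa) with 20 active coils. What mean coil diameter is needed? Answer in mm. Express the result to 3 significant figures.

72.7 mm

D = (Gd⁴/(8N_a·k))^(1/3) = (76.0×10³·10.5⁴/(8·20·15))^(1/3)
  = (384910)^(1/3) = 72.7422 mm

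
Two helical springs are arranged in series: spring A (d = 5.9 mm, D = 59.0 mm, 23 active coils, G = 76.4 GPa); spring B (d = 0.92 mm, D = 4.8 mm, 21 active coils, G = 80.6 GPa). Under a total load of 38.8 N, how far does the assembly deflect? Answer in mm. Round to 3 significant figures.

28.3 mm

k_A = Gd⁴/(8D³N_a) = (76.4×10³)(5.9⁴)/(8·59.0³·23) = 2.4498 N/mm
k_B = Gd⁴/(8D³N_a) = (80.6×10³)(0.92⁴)/(8·4.8³·21) = 3.1078 N/mm
Series: 1/k_eq = 1/2.4498 + 1/3.1078 = 0.72997; k_eq = 1.3699 N/mm
δ = F/k_eq = 38.8/1.3699 = 28.323 mm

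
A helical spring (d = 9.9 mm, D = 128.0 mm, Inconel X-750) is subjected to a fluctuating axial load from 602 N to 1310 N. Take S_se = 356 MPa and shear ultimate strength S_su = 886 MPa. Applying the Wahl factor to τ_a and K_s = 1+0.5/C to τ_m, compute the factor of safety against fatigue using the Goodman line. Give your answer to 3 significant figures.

C = D/d = 128.0/9.9 = 12.9293; K_W = (4C−1)/(4C−4)+0.615/C = 1.1104; K_s = 1+0.5/C = 1.0387
F_a = (F_max−F_min)/2 = 354 N; F_m = (F_max+F_min)/2 = 956 N
τ_a = K_W·8F_aD/(πd³) = 1.1104 × 118.92 = 132.05 MPa
τ_m = K_s·8F_mD/(πd³) = 1.0387 × 321.15 = 333.57 MPa
Goodman: 1/n_f = τ_a/S_se + τ_m/S_su = 132.05/356 + 333.57/886 = 0.37093 + 0.37648 = 0.74741
n_f = 1/0.74741 = 1.338

1.34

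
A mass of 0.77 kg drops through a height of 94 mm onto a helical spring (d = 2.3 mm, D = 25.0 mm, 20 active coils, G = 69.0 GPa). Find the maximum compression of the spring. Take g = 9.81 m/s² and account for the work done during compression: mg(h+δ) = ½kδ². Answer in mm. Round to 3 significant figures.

k = Gd⁴/(8D³N_a) = (69.0×10³)(2.3⁴)/(8·25.0³·20) = 0.77236 N/mm
W = mg = 0.77 × 9.81 = 7.5537 N
½kδ² − Wδ − Wh = 0 → δ = (W + √(W² + 2kWh))/k
δ = (7.5537 + √(57.058 + 1096.83))/0.77236 = (7.5537 + 33.969)/0.77236 = 53.761 mm

53.8 mm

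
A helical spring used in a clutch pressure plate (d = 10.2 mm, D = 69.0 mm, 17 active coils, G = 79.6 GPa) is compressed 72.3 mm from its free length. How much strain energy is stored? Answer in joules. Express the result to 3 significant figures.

50.4 J

k = Gd⁴/(8D³N_a) = (79.6×10³)(10.2⁴)/(8·69.0³·17) = 19.285 N/mm
U = ½kδ² = 0.5 × 19.285 × 72.3² = 50405 N·mm = 50.405 J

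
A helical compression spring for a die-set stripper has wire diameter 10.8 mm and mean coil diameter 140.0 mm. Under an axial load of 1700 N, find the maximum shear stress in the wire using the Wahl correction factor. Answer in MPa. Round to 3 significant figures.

Spring index C = D/d = 140.0/10.8 = 12.9630
K_W = (4C−1)/(4C−4) + 0.615/C = 50.852/47.852 + 0.0474 = 1.1101
τ₀ = 8FD/(πd³) = 8·1700·140.0/(π·10.8³) = 1.904e+06/3957.5 = 481.11 MPa
τ_max = K·τ₀ = 1.1101 × 481.11 = 534.1 MPa

534 MPa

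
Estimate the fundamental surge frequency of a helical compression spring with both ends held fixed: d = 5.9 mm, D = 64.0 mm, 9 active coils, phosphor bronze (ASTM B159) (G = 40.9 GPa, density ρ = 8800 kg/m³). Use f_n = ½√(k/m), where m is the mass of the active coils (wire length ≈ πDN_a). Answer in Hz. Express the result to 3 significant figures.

k = Gd⁴/(8D³N_a) = (40.9×10³)(5.9⁴)/(8·64.0³·9) = 2.6258 N/mm = 2625.8 N/m
Wire length L = πDN_a = π·64.0·9 = 1809.6 mm
m = ρ·(πd²/4)·L = 8800 × 27.34×10⁻⁶ m² × 1.8096 m = 0.43536 kg
f_n = ½√(k/m) = 0.5·√(2625.8/0.43536) = 0.5·√(6031.3) = 38.831 Hz

38.8 Hz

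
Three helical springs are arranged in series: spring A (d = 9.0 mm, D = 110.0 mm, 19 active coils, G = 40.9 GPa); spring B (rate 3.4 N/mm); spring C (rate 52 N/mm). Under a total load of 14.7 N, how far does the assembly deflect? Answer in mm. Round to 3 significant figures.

k_A = Gd⁴/(8D³N_a) = (40.9×10³)(9.0⁴)/(8·110.0³·19) = 1.3264 N/mm
Series: 1/k_eq = 1/1.3264 + 1/3.4 + 1/52 = 1.0673; k_eq = 0.93697 N/mm
δ = F/k_eq = 14.7/0.93697 = 15.689 mm

15.7 mm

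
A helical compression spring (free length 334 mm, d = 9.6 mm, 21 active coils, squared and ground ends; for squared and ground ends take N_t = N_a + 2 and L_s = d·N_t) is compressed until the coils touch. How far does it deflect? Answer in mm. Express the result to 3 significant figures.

N_t = 23; L_s = 9.6·23 = 220.8 mm
δ_solid = L₀ − L_s = 334 − 220.8 = 113.2 mm

113 mm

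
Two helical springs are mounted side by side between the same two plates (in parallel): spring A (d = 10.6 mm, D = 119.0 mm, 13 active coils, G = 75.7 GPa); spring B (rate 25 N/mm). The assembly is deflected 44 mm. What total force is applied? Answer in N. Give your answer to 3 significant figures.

k_A = Gd⁴/(8D³N_a) = (75.7×10³)(10.6⁴)/(8·119.0³·13) = 5.4531 N/mm
Parallel: k_eq = 5.4531 + 25 = 30.453 N/mm
F = k_eq·δ = 30.453·44 = 1339.9 N

1340 N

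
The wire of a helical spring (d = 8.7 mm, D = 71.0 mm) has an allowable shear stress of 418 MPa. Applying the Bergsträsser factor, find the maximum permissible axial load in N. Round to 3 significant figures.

C = D/d = 71.0/8.7 = 8.1609
K_B = (4C+2)/(4C−3) = 34.644/29.644 = 1.1687
τ_max = K·8FD/(πd³) → F_max = τ_allow·πd³/(8DK)
F_max = 418·π·8.7³/(8·71.0·1.1687) = 8.6474e+05/663.8 = 1302.7 N

1300 N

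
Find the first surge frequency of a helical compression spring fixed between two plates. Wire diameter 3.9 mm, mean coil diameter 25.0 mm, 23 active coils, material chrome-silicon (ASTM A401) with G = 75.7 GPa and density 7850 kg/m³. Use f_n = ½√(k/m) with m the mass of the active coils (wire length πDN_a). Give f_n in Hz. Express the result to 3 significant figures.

k = Gd⁴/(8D³N_a) = (75.7×10³)(3.9⁴)/(8·25.0³·23) = 6.0914 N/mm = 6091.4 N/m
Wire length L = πDN_a = π·25.0·23 = 1806.4 mm
m = ρ·(πd²/4)·L = 7850 × 11.946×10⁻⁶ m² × 1.8064 m = 0.1694 kg
f_n = ½√(k/m) = 0.5·√(6091.4/0.1694) = 0.5·√(35959) = 94.815 Hz

94.8 Hz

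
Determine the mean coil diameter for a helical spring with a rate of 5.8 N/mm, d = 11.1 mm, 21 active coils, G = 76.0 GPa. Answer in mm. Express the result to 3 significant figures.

106 mm

D = (Gd⁴/(8N_a·k))^(1/3) = (76.0×10³·11.1⁴/(8·21·5.8))^(1/3)
  = (1.18405e+06)^(1/3) = 105.7928 mm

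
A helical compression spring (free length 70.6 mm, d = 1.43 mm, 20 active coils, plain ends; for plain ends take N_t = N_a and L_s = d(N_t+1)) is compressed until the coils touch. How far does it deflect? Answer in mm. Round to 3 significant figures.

N_t = 20; L_s = 1.43·21 = 30.03 mm
δ_solid = L₀ − L_s = 70.6 − 30.03 = 40.57 mm

40.6 mm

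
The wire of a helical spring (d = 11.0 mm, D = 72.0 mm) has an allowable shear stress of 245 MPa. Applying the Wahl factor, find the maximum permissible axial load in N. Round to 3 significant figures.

C = D/d = 72.0/11.0 = 6.5455
K_W = (4C−1)/(4C−4) + 0.615/C = 25.182/22.182 + 0.0940 = 1.2292
τ_max = K·8FD/(πd³) → F_max = τ_allow·πd³/(8DK)
F_max = 245·π·11.0³/(8·72.0·1.2292) = 1.0245e+06/708.02 = 1446.9 N

1450 N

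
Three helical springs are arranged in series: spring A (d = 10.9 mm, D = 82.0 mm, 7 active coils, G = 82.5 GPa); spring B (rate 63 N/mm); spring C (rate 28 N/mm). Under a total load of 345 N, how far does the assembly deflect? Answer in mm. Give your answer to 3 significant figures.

k_A = Gd⁴/(8D³N_a) = (82.5×10³)(10.9⁴)/(8·82.0³·7) = 37.716 N/mm
Series: 1/k_eq = 1/37.716 + 1/63 + 1/28 = 0.078101; k_eq = 12.804 N/mm
δ = F/k_eq = 345/12.804 = 26.945 mm

26.9 mm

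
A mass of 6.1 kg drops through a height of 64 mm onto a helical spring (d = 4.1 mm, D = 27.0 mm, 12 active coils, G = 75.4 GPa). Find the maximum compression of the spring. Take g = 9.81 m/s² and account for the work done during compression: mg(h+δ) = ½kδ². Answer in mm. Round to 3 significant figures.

k = Gd⁴/(8D³N_a) = (75.4×10³)(4.1⁴)/(8·27.0³·12) = 11.276 N/mm
W = mg = 6.1 × 9.81 = 59.841 N
½kδ² − Wδ − Wh = 0 → δ = (W + √(W² + 2kWh))/k
δ = (59.841 + √(3580.9 + 86368))/11.276 = (59.841 + 299.91)/11.276 = 31.905 mm

31.9 mm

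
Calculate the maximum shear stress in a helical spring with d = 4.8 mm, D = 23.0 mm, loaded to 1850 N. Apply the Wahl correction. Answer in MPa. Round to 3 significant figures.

1300 MPa

Spring index C = D/d = 23.0/4.8 = 4.7917
K_W = (4C−1)/(4C−4) + 0.615/C = 18.167/15.167 + 0.1283 = 1.3262
τ₀ = 8FD/(πd³) = 8·1850·23.0/(π·4.8³) = 340400/347.44 = 979.75 MPa
τ_max = K·τ₀ = 1.3262 × 979.75 = 1299.3 MPa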